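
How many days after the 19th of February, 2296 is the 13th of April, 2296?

February 2296: 29 − 19 = 10 days remain (2296 is a leap year, so February has 29 days).
Then March (31): 31 days.
April 1–13, 2296: 13 days.
Total: 10 + 31 + 13 = 54 days.

54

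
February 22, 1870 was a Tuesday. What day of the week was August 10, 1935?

Saturday

From February 22, 1870 to February 22, 1935: 65 years, of which 15 contain a Feb 29 — 50×365 + 15×366 = 23740 days.
(1900 is not a leap year (divisible by 100 but not 400).)
February 1935: 28 − 22 = 6 days remain (1935 is not a leap year, so February has 28 days).
Then March (31), April (30), May (31), June (30), July (31): 31 + 30 + 31 + 30 + 31 = 153 days.
August 1–10, 1935: 10 days.
Residual: 169 days.
Total: 23909 days.
23909 mod 7 = 4, so 4 days after Tuesday is Saturday.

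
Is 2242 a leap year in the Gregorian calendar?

2242 is not a leap year.

No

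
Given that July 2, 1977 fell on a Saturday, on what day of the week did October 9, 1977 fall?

July 1977: 31 − 2 = 29 days remain.
Then August (31), September (30): 31 + 30 = 61 days.
October 1–9, 1977: 9 days.
Total: 29 + 61 + 9 = 99 days.
99 mod 7 = 1, so 1 day after Saturday is Sunday.

Sunday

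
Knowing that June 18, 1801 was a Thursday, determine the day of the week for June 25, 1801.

Within June 1801: 25 − 18 = 7 days.
7 is a multiple of 7, so June 25, 1801 falls on the same weekday: Thursday.

Thursday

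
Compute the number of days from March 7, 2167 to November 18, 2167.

256

March 2167: 31 − 7 = 24 days remain.
Then April (30), May (31), June (30), July (31), August (31), September (30), October (31): 30 + 31 + 30 + 31 + 31 + 30 + 31 = 214 days.
November 1–18, 2167: 18 days.
Total: 24 + 214 + 18 = 256 days.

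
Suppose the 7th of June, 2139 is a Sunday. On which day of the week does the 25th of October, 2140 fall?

Tuesday

June 2139: 30 − 7 = 23 days remain.
Then 15 full months totalling 458 days.
October 1–25, 2140: 25 days.
Total: 23 + 458 + 25 = 506 days.
506 mod 7 = 2, so 2 days after Sunday is Tuesday.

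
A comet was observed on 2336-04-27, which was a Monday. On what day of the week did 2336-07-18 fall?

Saturday

April 2336: 30 − 27 = 3 days remain.
Then May (31), June (30): 31 + 30 = 61 days.
July 1–18, 2336: 18 days.
Total: 3 + 61 + 18 = 82 days.
82 mod 7 = 5, so 5 days after Monday is Saturday.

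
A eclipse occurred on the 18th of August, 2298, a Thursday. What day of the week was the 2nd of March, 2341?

Sunday

Day-of-year of August 18, 2298: 230.
Day-of-year of March 2, 2341: 61.
2298 has 365 days, so 365 − 230 = 135 days remain in 2298.
Full years 2299–2340: 32 common + 10 leap = 32×365 + 10×366 = 15340 days.
Total: 135 + 15340 + 61 = 15536 days.
15536 mod 7 = 3, so 3 days after Thursday is Sunday.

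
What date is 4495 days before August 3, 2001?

April 13, 1989

Count 4495 days before August 3, 2001:
From April 13, 1989 to April 13, 2001: 12 years, of which 3 contain a Feb 29 — 9×365 + 3×366 = 4383 days.
(2000 is a leap year (divisible by 400).)
April 2001: 30 − 13 = 17 days remain.
Then May (31), June (30), July (31): 31 + 30 + 31 = 92 days.
August 1–3, 2001: 3 days.
Residual: 112 days.
Total: 4495 days.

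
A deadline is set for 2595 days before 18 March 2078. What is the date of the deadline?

8 February 2071

Count 2595 days before March 18, 2078:
Day-of-year of February 8, 2071: 39.
Day-of-year of March 18, 2078: 77.
2071 has 365 days, so 365 − 39 = 326 days remain in 2071.
Full years: 2072: 366; 2073: 365; 2074: 365; 2075: 365; 2076: 366; 2077: 365. Sum = 2192.
Total: 326 + 2192 + 77 = 2595 days.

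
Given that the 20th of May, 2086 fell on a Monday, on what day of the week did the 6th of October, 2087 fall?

Monday

Day-of-year of May 20, 2086: 140.
Day-of-year of October 6, 2087: 279.
2086 has 365 days, so 365 − 140 = 225 days remain in 2086.
Total: 225 + 279 = 504 days.
504 is a multiple of 7, so the 6th of October, 2087 falls on the same weekday: Monday.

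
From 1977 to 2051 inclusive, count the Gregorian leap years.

Years divisible by 4: 1980, 1984, …, 2048 — 18 in all.
2000 is divisible by 400, so still leap.
No century exceptions apply. Count: 18.

18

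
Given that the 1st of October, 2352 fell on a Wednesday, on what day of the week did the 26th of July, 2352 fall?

Saturday

Count forward from the earlier date (July 26, 2352) to the later (October 1, 2352):
July 2352: 31 − 26 = 5 days remain.
Then August (31), September (30): 31 + 30 = 61 days.
October 1, 2352: 1 day.
Total: 5 + 61 + 1 = 67 days.
67 mod 7 = 4, so 4 days before Wednesday is Saturday.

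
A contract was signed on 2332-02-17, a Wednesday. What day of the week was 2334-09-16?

Day-of-year of February 17, 2332: 48.
Day-of-year of September 16, 2334: 259.
2332 has 366 days, so 366 − 48 = 318 days remain in 2332.
Full years: 2333: 365. Sum = 365.
Total: 318 + 365 + 259 = 942 days.
942 mod 7 = 4, so 4 days after Wednesday is Sunday.

Sunday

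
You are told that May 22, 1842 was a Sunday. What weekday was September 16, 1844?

Day-of-year of May 22, 1842: 142.
Day-of-year of September 16, 1844: 260.
1842 has 365 days, so 365 − 142 = 223 days remain in 1842.
Full years: 1843: 365. Sum = 365.
Total: 223 + 365 + 260 = 848 days.
848 mod 7 = 1, so 1 day after Sunday is Monday.

Monday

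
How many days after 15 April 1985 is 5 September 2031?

16944

Day-of-year of April 15, 1985: 105.
Day-of-year of September 5, 2031: 248.
1985 has 365 days, so 365 − 105 = 260 days remain in 1985.
Full years 1986–2030: 34 common + 11 leap = 34×365 + 11×366 = 16436 days.
Total: 260 + 16436 + 248 = 16944 days.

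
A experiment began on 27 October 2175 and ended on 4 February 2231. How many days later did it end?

From October 27, 2175 to October 27, 2230: 55 years, of which 13 contain a Feb 29 — 42×365 + 13×366 = 20088 days.
(2200 is not a leap year (divisible by 100 but not 400).)
October 2230: 31 − 27 = 4 days remain.
Then November (30), December (31), January (31): 30 + 31 + 31 = 92 days.
February 1–4, 2231: 4 days (2231 is not a leap year).
Residual: 100 days.
Total: 20188 days.

20188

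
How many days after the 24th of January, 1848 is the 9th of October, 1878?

From January 24, 1848 to January 24, 1878: 30 years, of which 8 contain a Feb 29 — 22×365 + 8×366 = 10958 days.
January 1878: 31 − 24 = 7 days remain.
Then February 1878 (28), March (31), April (30), May (31), June (30), July (31), August (31), September (30): 28 + 31 + 30 + 31 + 30 + 31 + 31 + 30 = 242 days.
October 1–9, 1878: 9 days.
Residual: 258 days.
Total: 11216 days.

11216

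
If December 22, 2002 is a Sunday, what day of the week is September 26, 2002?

Thursday

Count forward from the earlier date (September 26, 2002) to the later (December 22, 2002):
September 2002: 30 − 26 = 4 days remain.
Then October (31), November (30): 31 + 30 = 61 days.
December 1–22, 2002: 22 days.
Total: 4 + 61 + 22 = 87 days.
87 mod 7 = 3, so 3 days before Sunday is Thursday.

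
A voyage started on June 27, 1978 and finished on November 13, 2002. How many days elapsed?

From June 27, 1978 to June 27, 2002: 24 years, of which 6 contain a Feb 29 — 18×365 + 6×366 = 8766 days.
(2000 is a leap year (divisible by 400).)
June 2002: 30 − 27 = 3 days remain.
Then July (31), August (31), September (30), October (31): 31 + 31 + 30 + 31 = 123 days.
November 1–13, 2002: 13 days.
Residual: 139 days.
Total: 8905 days.

8905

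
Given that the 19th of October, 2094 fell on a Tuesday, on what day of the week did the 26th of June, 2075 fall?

Count forward from the earlier date (June 26, 2075) to the later (October 19, 2094):
From June 26, 2075 to June 26, 2094: 19 years, of which 5 contain a Feb 29 — 14×365 + 5×366 = 6940 days.
June 2094: 30 − 26 = 4 days remain.
Then July (31), August (31), September (30): 31 + 31 + 30 = 92 days.
October 1–19, 2094: 19 days.
Residual: 115 days.
Total: 7055 days.
7055 mod 7 = 6, so 6 days before Tuesday is Wednesday.

Wednesday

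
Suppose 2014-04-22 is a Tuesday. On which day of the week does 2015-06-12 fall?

April 2014: 30 − 22 = 8 days remain.
Then 13 full months totalling 396 days.
June 1–12, 2015: 12 days.
Total: 8 + 396 + 12 = 416 days.
416 mod 7 = 3, so 3 days after Tuesday is Friday.

Friday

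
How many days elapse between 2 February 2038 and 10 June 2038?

February 2038: 28 − 2 = 26 days remain (2038 is not a leap year, so February has 28 days).
Then March (31), April (30), May (31): 31 + 30 + 31 = 92 days.
June 1–10, 2038: 10 days.
Total: 26 + 92 + 10 = 128 days.

128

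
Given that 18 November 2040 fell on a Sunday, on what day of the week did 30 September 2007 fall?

Sunday

Count forward from the earlier date (September 30, 2007) to the later (November 18, 2040):
From September 30, 2007 to September 30, 2040: 33 years, of which 9 contain a Feb 29 — 24×365 + 9×366 = 12054 days.
September 2040: 30 − 30 = 0 days remain.
Then October (31): 31 days.
November 1–18, 2040: 18 days.
Residual: 49 days.
Total: 12103 days.
12103 is a multiple of 7, so 30 September 2007 falls on the same weekday: Sunday.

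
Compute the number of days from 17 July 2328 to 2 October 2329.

July 17, 2328 → July 17, 2329: 365 days.
July 2329: 31 − 17 = 14 days remain.
Then August (31), September (30): 31 + 30 = 61 days.
October 1–2, 2329: 2 days.
Residual: 77 days.
Total: 442 days.

442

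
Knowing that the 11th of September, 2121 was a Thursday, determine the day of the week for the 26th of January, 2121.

Count forward from the earlier date (January 26, 2121) to the later (September 11, 2121):
January 2121: 31 − 26 = 5 days remain.
Then February 2121 (28), March (31), April (30), May (31), June (30), July (31), August (31): 28 + 31 + 30 + 31 + 30 + 31 + 31 = 212 days.
September 1–11, 2121: 11 days.
Total: 5 + 212 + 11 = 228 days.
228 mod 7 = 4, so 4 days before Thursday is Sunday.

Sunday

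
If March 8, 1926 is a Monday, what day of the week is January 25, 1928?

Wednesday

March 8, 1926 → March 8, 1927: 365 days.
March 1927: 31 − 8 = 23 days remain.
Then 9 full months totalling 275 days.
January 1–25, 1928: 25 days.
Residual: 323 days.
Total: 688 days.
688 mod 7 = 2, so 2 days after Monday is Wednesday.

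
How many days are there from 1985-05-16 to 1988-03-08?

1027

Day-of-year of May 16, 1985: 136.
Day-of-year of March 8, 1988: 68.
1985 has 365 days, so 365 − 136 = 229 days remain in 1985.
Full years: 1986: 365; 1987: 365. Sum = 730.
Total: 229 + 730 + 68 = 1027 days.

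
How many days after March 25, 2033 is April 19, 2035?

Day-of-year of March 25, 2033: 84.
Day-of-year of April 19, 2035: 109.
2033 has 365 days, so 365 − 84 = 281 days remain in 2033.
Full years: 2034: 365. Sum = 365.
Total: 281 + 365 + 109 = 755 days.

755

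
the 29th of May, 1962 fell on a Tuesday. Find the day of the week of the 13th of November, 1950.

Count forward from the earlier date (November 13, 1950) to the later (May 29, 1962):
Day-of-year of November 13, 1950: 317.
Day-of-year of May 29, 1962: 149.
1950 has 365 days, so 365 − 317 = 48 days remain in 1950.
Full years 1951–1961: 8 common + 3 leap = 8×365 + 3×366 = 4018 days.
Total: 48 + 4018 + 149 = 4215 days.
4215 mod 7 = 1, so 1 day before Tuesday is Monday.

Monday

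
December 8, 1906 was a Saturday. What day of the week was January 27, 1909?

Wednesday

Day-of-year of December 8, 1906: 342.
Day-of-year of January 27, 1909: 27.
1906 has 365 days, so 365 − 342 = 23 days remain in 1906.
Full years: 1907: 365; 1908: 366. Sum = 731.
Total: 23 + 731 + 27 = 781 days.
781 mod 7 = 4, so 4 days after Saturday is Wednesday.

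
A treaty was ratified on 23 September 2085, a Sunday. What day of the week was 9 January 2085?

Count forward from the earlier date (January 9, 2085) to the later (September 23, 2085):
January 2085: 31 − 9 = 22 days remain.
Then February 2085 (28), March (31), April (30), May (31), June (30), July (31), August (31): 28 + 31 + 30 + 31 + 30 + 31 + 31 = 212 days.
September 1–23, 2085: 23 days.
Total: 22 + 212 + 23 = 257 days.
257 mod 7 = 5, so 5 days before Sunday is Tuesday.

Tuesday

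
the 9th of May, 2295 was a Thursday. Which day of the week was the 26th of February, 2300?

Monday

Day-of-year of May 9, 2295: 129.
Day-of-year of February 26, 2300: 57.
2295 has 365 days, so 365 − 129 = 236 days remain in 2295.
Full years: 2296: 366; 2297: 365; 2298: 365; 2299: 365. Sum = 1461.
Total: 236 + 1461 + 57 = 1754 days.
1754 mod 7 = 4, so 4 days after Thursday is Monday.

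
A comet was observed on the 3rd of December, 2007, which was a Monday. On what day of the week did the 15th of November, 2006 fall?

Wednesday

Count forward from the earlier date (November 15, 2006) to the later (December 3, 2007):
November 15, 2006 → November 15, 2007: 365 days.
November 2007: 30 − 15 = 15 days remain.
December 1–3, 2007: 3 days.
Residual: 18 days.
Total: 383 days.
383 mod 7 = 5, so 5 days before Monday is Wednesday.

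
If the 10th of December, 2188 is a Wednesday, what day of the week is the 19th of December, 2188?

Within December 2188: 19 − 10 = 9 days.
9 mod 7 = 2, so 2 days after Wednesday is Friday.

Friday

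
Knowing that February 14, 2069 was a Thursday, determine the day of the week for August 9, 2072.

February 14, 2069 → February 14, 2070: 365 days.
February 14, 2070 → February 14, 2071: 365 days.
February 14, 2071 → February 14, 2072: 365 days.
February 2072: 29 − 14 = 15 days remain (2072 is a leap year, so February has 29 days).
Then March (31), April (30), May (31), June (30), July (31): 31 + 30 + 31 + 30 + 31 = 153 days.
August 1–9, 2072: 9 days.
Residual: 177 days.
Total: 1272 days.
1272 mod 7 = 5, so 5 days after Thursday is Tuesday.

Tuesday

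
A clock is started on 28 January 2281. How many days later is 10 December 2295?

Day-of-year of January 28, 2281: 28.
Day-of-year of December 10, 2295: 344.
2281 has 365 days, so 365 − 28 = 337 days remain in 2281.
Full years 2282–2294: 10 common + 3 leap = 10×365 + 3×366 = 4748 days.
Total: 337 + 4748 + 344 = 5429 days.

5429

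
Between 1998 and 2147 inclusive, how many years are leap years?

Years divisible by 4: 2000, 2004, …, 2144 — 37 in all.
Of these, 2100 is divisible by 100 but not 400, so not leap.
2000 is divisible by 400, so still leap.
Leap years: 37 − 1 = 36.

36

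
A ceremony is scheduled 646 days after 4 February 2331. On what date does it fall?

11 November 2332

Count 646 days after February 4, 2331:
February 2331: 28 − 4 = 24 days remain (2331 is not a leap year, so February has 28 days).
Then 20 full months totalling 611 days.
November 1–11, 2332: 11 days.
Total: 24 + 611 + 11 = 646 days.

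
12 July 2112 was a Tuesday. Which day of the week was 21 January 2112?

Count forward from the earlier date (January 21, 2112) to the later (July 12, 2112):
January 2112: 31 − 21 = 10 days remain.
Then February 2112 (29), March (31), April (30), May (31), June (30): 29 + 31 + 30 + 31 + 30 = 151 days.
July 1–12, 2112: 12 days.
Total: 10 + 151 + 12 = 173 days.
173 mod 7 = 5, so 5 days before Tuesday is Thursday.

Thursday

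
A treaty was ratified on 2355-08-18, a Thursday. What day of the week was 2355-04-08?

Count forward from the earlier date (April 8, 2355) to the later (August 18, 2355):
April 2355: 30 − 8 = 22 days remain.
Then May (31), June (30), July (31): 31 + 30 + 31 = 92 days.
August 1–18, 2355: 18 days.
Total: 22 + 92 + 18 = 132 days.
132 mod 7 = 6, so 6 days before Thursday is Friday.

Friday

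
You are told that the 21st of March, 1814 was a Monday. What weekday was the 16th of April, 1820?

Sunday

March 21, 1814 → March 21, 1815: 365 days.
March 21, 1815 → March 21, 1816: 366 days (1816 is a leap year).
March 21, 1816 → March 21, 1817: 365 days.
March 21, 1817 → March 21, 1818: 365 days.
March 21, 1818 → March 21, 1819: 365 days.
March 21, 1819 → March 21, 1820: 366 days (1820 is a leap year).
March 1820: 31 − 21 = 10 days remain.
April 1–16, 1820: 16 days.
Residual: 26 days.
Total: 2218 days.
2218 mod 7 = 6, so 6 days after Monday is Sunday.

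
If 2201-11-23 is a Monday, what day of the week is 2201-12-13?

Sunday

November 2201: 30 − 23 = 7 days remain.
December 1–13, 2201: 13 days.
Total: 7 + 13 = 20 days.
20 mod 7 = 6, so 6 days after Monday is Sunday.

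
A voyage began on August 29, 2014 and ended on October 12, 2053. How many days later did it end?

14289

From August 29, 2014 to August 29, 2053: 39 years, of which 10 contain a Feb 29 — 29×365 + 10×366 = 14245 days.
August 2053: 31 − 29 = 2 days remain.
Then September (30): 30 days.
October 1–12, 2053: 12 days.
Residual: 44 days.
Total: 14289 days.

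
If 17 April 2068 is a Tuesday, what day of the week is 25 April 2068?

Within April 2068: 25 − 17 = 8 days.
8 mod 7 = 1, so 1 day after Tuesday is Wednesday.

Wednesday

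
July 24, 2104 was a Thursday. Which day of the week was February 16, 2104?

Saturday

Count forward from the earlier date (February 16, 2104) to the later (July 24, 2104):
February 2104: 29 − 16 = 13 days remain (2104 is a leap year, so February has 29 days).
Then March (31), April (30), May (31), June (30): 31 + 30 + 31 + 30 = 122 days.
July 1–24, 2104: 24 days.
Total: 13 + 122 + 24 = 159 days.
159 mod 7 = 5, so 5 days before Thursday is Saturday.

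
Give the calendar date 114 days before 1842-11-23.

1842-08-01

Count 114 days before November 23, 1842:
August 1842: 31 − 1 = 30 days remain.
Then September (30), October (31): 30 + 31 = 61 days.
November 1–23, 1842: 23 days.
Total: 30 + 61 + 23 = 114 days.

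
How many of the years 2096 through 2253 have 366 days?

Years divisible by 4: 2096, 2100, …, 2252 — 40 in all.
Of these, 2100, 2200 are divisible by 100 but not 400, so not leap.
Leap years: 40 − 2 = 38.

38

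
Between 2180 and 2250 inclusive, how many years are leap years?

Years divisible by 4: 2180, 2184, …, 2248 — 18 in all.
Of these, 2200 is divisible by 100 but not 400, so not leap.
Leap years: 18 − 1 = 17.

17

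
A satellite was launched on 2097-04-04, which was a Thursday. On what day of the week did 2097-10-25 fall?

April 2097: 30 − 4 = 26 days remain.
Then May (31), June (30), July (31), August (31), September (30): 31 + 30 + 31 + 31 + 30 = 153 days.
October 1–25, 2097: 25 days.
Total: 26 + 153 + 25 = 204 days.
204 mod 7 = 1, so 1 day after Thursday is Friday.

Friday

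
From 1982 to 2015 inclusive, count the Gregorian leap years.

8

Years divisible by 4 in [1982, 2015]: 1984, 1988, 1992, 1996, 2000, 2004, 2008, 2012.
2000 is divisible by 400, so still leap.
No century exceptions apply. Count: 8.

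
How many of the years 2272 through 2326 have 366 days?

13

Years divisible by 4: 2272, 2276, …, 2324 — 14 in all.
Of these, 2300 is divisible by 100 but not 400, so not leap.
Leap years: 14 − 1 = 13.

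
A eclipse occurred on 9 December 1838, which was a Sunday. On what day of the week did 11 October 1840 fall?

Sunday

Day-of-year of December 9, 1838: 343.
Day-of-year of October 11, 1840: 285.
1838 has 365 days, so 365 − 343 = 22 days remain in 1838.
Full years: 1839: 365. Sum = 365.
Total: 22 + 365 + 285 = 672 days.
672 is a multiple of 7, so 11 October 1840 falls on the same weekday: Sunday.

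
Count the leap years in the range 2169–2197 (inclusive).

Years divisible by 4 in [2169, 2197]: 2172, 2176, 2180, 2184, 2188, 2192, 2196.
No century exceptions apply. Count: 7.

7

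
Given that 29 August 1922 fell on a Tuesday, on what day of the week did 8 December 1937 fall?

Day-of-year of August 29, 1922: 241.
Day-of-year of December 8, 1937: 342.
1922 has 365 days, so 365 − 241 = 124 days remain in 1922.
Full years 1923–1936: 10 common + 4 leap = 10×365 + 4×366 = 5114 days.
Total: 124 + 5114 + 342 = 5580 days.
5580 mod 7 = 1, so 1 day after Tuesday is Wednesday.

Wednesday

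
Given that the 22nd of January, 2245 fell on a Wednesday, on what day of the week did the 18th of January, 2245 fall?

Saturday

Count forward from the earlier date (January 18, 2245) to the later (January 22, 2245):
Within January 2245: 22 − 18 = 4 days.
4 mod 7 = 4, so 4 days before Wednesday is Saturday.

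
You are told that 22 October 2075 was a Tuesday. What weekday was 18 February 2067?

Friday

Count forward from the earlier date (February 18, 2067) to the later (October 22, 2075):
Day-of-year of February 18, 2067: 49.
Day-of-year of October 22, 2075: 295.
2067 has 365 days, so 365 − 49 = 316 days remain in 2067.
Full years 2068–2074: 5 common + 2 leap = 5×365 + 2×366 = 2557 days.
Total: 316 + 2557 + 295 = 3168 days.
3168 mod 7 = 4, so 4 days before Tuesday is Friday.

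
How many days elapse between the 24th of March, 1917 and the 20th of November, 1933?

From March 24, 1917 to March 24, 1933: 16 years, of which 4 contain a Feb 29 — 12×365 + 4×366 = 5844 days.
March 1933: 31 − 24 = 7 days remain.
Then April (30), May (31), June (30), July (31), August (31), September (30), October (31): 30 + 31 + 30 + 31 + 31 + 30 + 31 = 214 days.
November 1–20, 1933: 20 days.
Residual: 241 days.
Total: 6085 days.

6085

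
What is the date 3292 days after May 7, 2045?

May 12, 2054

Count 3292 days after May 7, 2045:
Day-of-year of May 7, 2045: 127.
Day-of-year of May 12, 2054: 132.
2045 has 365 days, so 365 − 127 = 238 days remain in 2045.
Full years 2046–2053: 6 common + 2 leap = 6×365 + 2×366 = 2922 days.
Total: 238 + 2922 + 132 = 3292 days.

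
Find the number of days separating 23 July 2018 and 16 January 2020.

July 23, 2018 → July 23, 2019: 365 days.
July 2019: 31 − 23 = 8 days remain.
Then August (31), September (30), October (31), November (30), December (31): 31 + 30 + 31 + 30 + 31 = 153 days.
January 1–16, 2020: 16 days.
Residual: 177 days.
Total: 542 days.

542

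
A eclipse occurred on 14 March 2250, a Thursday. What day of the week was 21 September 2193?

Saturday

Count forward from the earlier date (September 21, 2193) to the later (March 14, 2250):
From September 21, 2193 to September 21, 2249: 56 years, of which 13 contain a Feb 29 — 43×365 + 13×366 = 20453 days.
(2200 is not a leap year (divisible by 100 but not 400).)
September 2249: 30 − 21 = 9 days remain.
Then October (31), November (30), December (31), January (31), February 2250 (28): 31 + 30 + 31 + 31 + 28 = 151 days.
March 1–14, 2250: 14 days.
Residual: 174 days.
Total: 20627 days.
20627 mod 7 = 5, so 5 days before Thursday is Saturday.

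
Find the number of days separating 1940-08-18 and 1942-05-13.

Day-of-year of August 18, 1940: 231.
Day-of-year of May 13, 1942: 133.
1940 has 366 days, so 366 − 231 = 135 days remain in 1940.
Full years: 1941: 365. Sum = 365.
Total: 135 + 365 + 133 = 633 days.

633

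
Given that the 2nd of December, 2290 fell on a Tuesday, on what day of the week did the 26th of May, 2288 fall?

Count forward from the earlier date (May 26, 2288) to the later (December 2, 2290):
Day-of-year of May 26, 2288: 147.
Day-of-year of December 2, 2290: 336.
2288 has 366 days, so 366 − 147 = 219 days remain in 2288.
Full years: 2289: 365. Sum = 365.
Total: 219 + 365 + 336 = 920 days.
920 mod 7 = 3, so 3 days before Tuesday is Saturday.

Saturday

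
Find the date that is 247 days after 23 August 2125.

27 April 2126

Count 247 days after August 23, 2125:
Day-of-year of August 23, 2125: 235.
Day-of-year of April 27, 2126: 117.
2125 has 365 days, so 365 − 235 = 130 days remain in 2125.
Total: 130 + 117 = 247 days.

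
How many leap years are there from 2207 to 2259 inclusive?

Years divisible by 4: 2208, 2212, …, 2256 — 13 in all.
No century exceptions apply. Count: 13.

13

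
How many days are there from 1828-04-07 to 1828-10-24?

April 1828: 30 − 7 = 23 days remain.
Then May (31), June (30), July (31), August (31), September (30): 31 + 30 + 31 + 31 + 30 = 153 days.
October 1–24, 1828: 24 days.
Total: 23 + 153 + 24 = 200 days.

200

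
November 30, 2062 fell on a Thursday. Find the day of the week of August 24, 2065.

November 30, 2062 → November 30, 2063: 365 days.
November 30, 2063 → November 30, 2064: 366 days (2064 is a leap year).
November 2064: 30 − 30 = 0 days remain.
Then December (31), January (31), February 2065 (28), March (31), April (30), May (31), June (30), July (31): 31 + 31 + 28 + 31 + 30 + 31 + 30 + 31 = 243 days.
August 1–24, 2065: 24 days.
Residual: 267 days.
Total: 998 days.
998 mod 7 = 4, so 4 days after Thursday is Monday.

Monday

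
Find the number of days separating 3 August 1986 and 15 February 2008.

7866

From August 3, 1986 to August 3, 2007: 21 years, of which 5 contain a Feb 29 — 16×365 + 5×366 = 7670 days.
(2000 is a leap year (divisible by 400).)
August 2007: 31 − 3 = 28 days remain.
Then September (30), October (31), November (30), December (31), January (31): 30 + 31 + 30 + 31 + 31 = 153 days.
February 1–15, 2008: 15 days (2008 is a leap year).
Residual: 196 days.
Total: 7866 days.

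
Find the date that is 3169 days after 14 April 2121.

17 December 2129

Count 3169 days after April 14, 2121:
From April 14, 2121 to April 14, 2129: 8 years, of which 2 contain a Feb 29 — 6×365 + 2×366 = 2922 days.
April 2129: 30 − 14 = 16 days remain.
Then May (31), June (30), July (31), August (31), September (30), October (31), November (30): 31 + 30 + 31 + 31 + 30 + 31 + 30 = 214 days.
December 1–17, 2129: 17 days.
Residual: 247 days.
Total: 3169 days.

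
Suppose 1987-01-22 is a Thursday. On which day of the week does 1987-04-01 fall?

Wednesday

January 1987: 31 − 22 = 9 days remain.
Then February 1987 (28), March (31): 28 + 31 = 59 days.
April 1, 1987: 1 day.
Total: 9 + 59 + 1 = 69 days.
69 mod 7 = 6, so 6 days after Thursday is Wednesday.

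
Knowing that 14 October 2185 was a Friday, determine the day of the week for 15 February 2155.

Saturday

Count forward from the earlier date (February 15, 2155) to the later (October 14, 2185):
From February 15, 2155 to February 15, 2185: 30 years, of which 8 contain a Feb 29 — 22×365 + 8×366 = 10958 days.
February 2185: 28 − 15 = 13 days remain (2185 is not a leap year, so February has 28 days).
Then March (31), April (30), May (31), June (30), July (31), August (31), September (30): 31 + 30 + 31 + 30 + 31 + 31 + 30 = 214 days.
October 1–14, 2185: 14 days.
Residual: 241 days.
Total: 11199 days.
11199 mod 7 = 6, so 6 days before Friday is Saturday.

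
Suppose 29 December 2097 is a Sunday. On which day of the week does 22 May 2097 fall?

Wednesday

Count forward from the earlier date (May 22, 2097) to the later (December 29, 2097):
May 2097: 31 − 22 = 9 days remain.
Then June (30), July (31), August (31), September (30), October (31), November (30): 30 + 31 + 31 + 30 + 31 + 30 = 183 days.
December 1–29, 2097: 29 days.
Total: 9 + 183 + 29 = 221 days.
221 mod 7 = 4, so 4 days before Sunday is Wednesday.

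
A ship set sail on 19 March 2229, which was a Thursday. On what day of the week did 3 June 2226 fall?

Count forward from the earlier date (June 3, 2226) to the later (March 19, 2229):
June 3, 2226 → June 3, 2227: 365 days.
June 3, 2227 → June 3, 2228: 366 days (2228 is a leap year).
June 2228: 30 − 3 = 27 days remain.
Then July (31), August (31), September (30), October (31), November (30), December (31), January (31), February 2229 (28): 31 + 31 + 30 + 31 + 30 + 31 + 31 + 28 = 243 days.
March 1–19, 2229: 19 days.
Residual: 289 days.
Total: 1020 days.
1020 mod 7 = 5, so 5 days before Thursday is Saturday.

Saturday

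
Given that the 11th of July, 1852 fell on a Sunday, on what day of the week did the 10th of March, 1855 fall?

Day-of-year of July 11, 1852: 193.
Day-of-year of March 10, 1855: 69.
1852 has 366 days, so 366 − 193 = 173 days remain in 1852.
Full years: 1853: 365; 1854: 365. Sum = 730.
Total: 173 + 730 + 69 = 972 days.
972 mod 7 = 6, so 6 days after Sunday is Saturday.

Saturday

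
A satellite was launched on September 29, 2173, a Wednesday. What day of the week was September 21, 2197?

Thursday

Day-of-year of September 29, 2173: 272.
Day-of-year of September 21, 2197: 264.
2173 has 365 days, so 365 − 272 = 93 days remain in 2173.
Full years 2174–2196: 17 common + 6 leap = 17×365 + 6×366 = 8401 days.
Total: 93 + 8401 + 264 = 8758 days.
8758 mod 7 = 1, so 1 day after Wednesday is Thursday.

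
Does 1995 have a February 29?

1995 is not a leap year.

No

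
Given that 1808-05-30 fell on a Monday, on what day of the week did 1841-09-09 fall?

Thursday

From May 30, 1808 to May 30, 1841: 33 years, of which 8 contain a Feb 29 — 25×365 + 8×366 = 12053 days.
May 1841: 31 − 30 = 1 day remains.
Then June (30), July (31), August (31): 30 + 31 + 31 = 92 days.
September 1–9, 1841: 9 days.
Residual: 102 days.
Total: 12155 days.
12155 mod 7 = 3, so 3 days after Monday is Thursday.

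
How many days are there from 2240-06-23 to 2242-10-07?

836

June 23, 2240 → June 23, 2241: 365 days.
June 23, 2241 → June 23, 2242: 365 days.
June 2242: 30 − 23 = 7 days remain.
Then July (31), August (31), September (30): 31 + 31 + 30 = 92 days.
October 1–7, 2242: 7 days.
Residual: 106 days.
Total: 836 days.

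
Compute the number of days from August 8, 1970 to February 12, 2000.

Day-of-year of August 8, 1970: 220.
Day-of-year of February 12, 2000: 43.
1970 has 365 days, so 365 − 220 = 145 days remain in 1970.
Full years 1971–1999: 22 common + 7 leap = 22×365 + 7×366 = 10592 days.
Total: 145 + 10592 + 43 = 10780 days.

10780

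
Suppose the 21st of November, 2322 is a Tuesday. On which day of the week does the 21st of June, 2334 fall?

Day-of-year of November 21, 2322: 325.
Day-of-year of June 21, 2334: 172.
2322 has 365 days, so 365 − 325 = 40 days remain in 2322.
Full years 2323–2333: 8 common + 3 leap = 8×365 + 3×366 = 4018 days.
Total: 40 + 4018 + 172 = 4230 days.
4230 mod 7 = 2, so 2 days after Tuesday is Thursday.

Thursday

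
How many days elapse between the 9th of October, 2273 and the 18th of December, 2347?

27097

From October 9, 2273 to October 9, 2347: 74 years, of which 17 contain a Feb 29 — 57×365 + 17×366 = 27027 days.
(2300 is not a leap year (divisible by 100 but not 400).)
October 2347: 31 − 9 = 22 days remain.
Then November (30): 30 days.
December 1–18, 2347: 18 days.
Residual: 70 days.
Total: 27097 days.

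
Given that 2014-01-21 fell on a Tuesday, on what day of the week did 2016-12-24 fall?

Day-of-year of January 21, 2014: 21.
Day-of-year of December 24, 2016: 359.
2014 has 365 days, so 365 − 21 = 344 days remain in 2014.
Full years: 2015: 365. Sum = 365.
Total: 344 + 365 + 359 = 1068 days.
1068 mod 7 = 4, so 4 days after Tuesday is Saturday.

Saturday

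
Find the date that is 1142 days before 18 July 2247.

1 June 2244

Count 1142 days before July 18, 2247:
June 1, 2244 → June 1, 2245: 365 days.
June 1, 2245 → June 1, 2246: 365 days.
June 1, 2246 → June 1, 2247: 365 days.
June 2247: 30 − 1 = 29 days remain.
July 1–18, 2247: 18 days.
Residual: 47 days.
Total: 1142 days.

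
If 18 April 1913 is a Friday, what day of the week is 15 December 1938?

Thursday

Day-of-year of April 18, 1913: 108.
Day-of-year of December 15, 1938: 349.
1913 has 365 days, so 365 − 108 = 257 days remain in 1913.
Full years 1914–1937: 18 common + 6 leap = 18×365 + 6×366 = 8766 days.
Total: 257 + 8766 + 349 = 9372 days.
9372 mod 7 = 6, so 6 days after Friday is Thursday.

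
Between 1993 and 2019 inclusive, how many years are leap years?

6

Years divisible by 4 in [1993, 2019]: 1996, 2000, 2004, 2008, 2012, 2016.
2000 is divisible by 400, so still leap.
No century exceptions apply. Count: 6.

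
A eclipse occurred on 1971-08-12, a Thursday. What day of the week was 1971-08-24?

Within August 1971: 24 − 12 = 12 days.
12 mod 7 = 5, so 5 days after Thursday is Tuesday.

Tuesday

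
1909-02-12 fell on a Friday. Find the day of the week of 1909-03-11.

February 1909: 28 − 12 = 16 days remain (1909 is not a leap year, so February has 28 days).
March 1–11, 1909: 11 days.
Total: 16 + 11 = 27 days.
27 mod 7 = 6, so 6 days after Friday is Thursday.

Thursday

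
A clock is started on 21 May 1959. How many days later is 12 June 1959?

May 1959: 31 − 21 = 10 days remain.
June 1–12, 1959: 12 days.
Total: 10 + 12 = 22 days.

22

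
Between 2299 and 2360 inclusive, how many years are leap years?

15

Years divisible by 4: 2300, 2304, …, 2360 — 16 in all.
Of these, 2300 is divisible by 100 but not 400, so not leap.
Leap years: 16 − 1 = 15.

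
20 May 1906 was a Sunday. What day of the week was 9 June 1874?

Tuesday

Count forward from the earlier date (June 9, 1874) to the later (May 20, 1906):
Day-of-year of June 9, 1874: 160.
Day-of-year of May 20, 1906: 140.
1874 has 365 days, so 365 − 160 = 205 days remain in 1874.
Full years 1875–1905: 24 common + 7 leap = 24×365 + 7×366 = 11322 days.
Total: 205 + 11322 + 140 = 11667 days.
11667 mod 7 = 5, so 5 days before Sunday is Tuesday.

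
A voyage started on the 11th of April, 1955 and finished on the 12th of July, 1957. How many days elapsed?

April 11, 1955 → April 11, 1956: 366 days (1956 is a leap year).
April 11, 1956 → April 11, 1957: 365 days.
April 1957: 30 − 11 = 19 days remain.
Then May (31), June (30): 31 + 30 = 61 days.
July 1–12, 1957: 12 days.
Residual: 92 days.
Total: 823 days.

823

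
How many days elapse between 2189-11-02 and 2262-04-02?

26448

From November 2, 2189 to November 2, 2261: 72 years, of which 17 contain a Feb 29 — 55×365 + 17×366 = 26297 days.
(2200 is not a leap year (divisible by 100 but not 400).)
November 2261: 30 − 2 = 28 days remain.
Then December (31), January (31), February 2262 (28), March (31): 31 + 31 + 28 + 31 = 121 days.
April 1–2, 2262: 2 days.
Residual: 151 days.
Total: 26448 days.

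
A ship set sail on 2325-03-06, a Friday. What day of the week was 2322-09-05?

Count forward from the earlier date (September 5, 2322) to the later (March 6, 2325):
Day-of-year of September 5, 2322: 248.
Day-of-year of March 6, 2325: 65.
2322 has 365 days, so 365 − 248 = 117 days remain in 2322.
Full years: 2323: 365; 2324: 366. Sum = 731.
Total: 117 + 731 + 65 = 913 days.
913 mod 7 = 3, so 3 days before Friday is Tuesday.

Tuesday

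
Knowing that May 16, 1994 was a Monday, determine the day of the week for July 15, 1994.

May 1994: 31 − 16 = 15 days remain.
Then June (30): 30 days.
July 1–15, 1994: 15 days.
Total: 15 + 30 + 15 = 60 days.
60 mod 7 = 4, so 4 days after Monday is Friday.

Friday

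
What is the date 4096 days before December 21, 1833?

October 4, 1822

Count 4096 days before December 21, 1833:
From October 4, 1822 to October 4, 1833: 11 years, of which 3 contain a Feb 29 — 8×365 + 3×366 = 4018 days.
October 1833: 31 − 4 = 27 days remain.
Then November (30): 30 days.
December 1–21, 1833: 21 days.
Residual: 78 days.
Total: 4096 days.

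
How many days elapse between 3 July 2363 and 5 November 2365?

856

July 3, 2363 → July 3, 2364: 366 days (2364 is a leap year).
July 3, 2364 → July 3, 2365: 365 days.
July 2365: 31 − 3 = 28 days remain.
Then August (31), September (30), October (31): 31 + 30 + 31 = 92 days.
November 1–5, 2365: 5 days.
Residual: 125 days.
Total: 856 days.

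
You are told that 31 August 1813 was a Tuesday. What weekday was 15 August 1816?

August 31, 1813 → August 31, 1814: 365 days.
August 31, 1814 → August 31, 1815: 365 days.
August 1815: 31 − 31 = 0 days remain.
Then 11 full months totalling 335 days.
August 1–15, 1816: 15 days.
Residual: 350 days.
Total: 1080 days.
1080 mod 7 = 2, so 2 days after Tuesday is Thursday.

Thursday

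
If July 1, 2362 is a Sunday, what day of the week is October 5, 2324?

Sunday

Count forward from the earlier date (October 5, 2324) to the later (July 1, 2362):
From October 5, 2324 to October 5, 2361: 37 years, of which 9 contain a Feb 29 — 28×365 + 9×366 = 13514 days.
October 2361: 31 − 5 = 26 days remain.
Then November (30), December (31), January (31), February 2362 (28), March (31), April (30), May (31), June (30): 30 + 31 + 31 + 28 + 31 + 30 + 31 + 30 = 242 days.
July 1, 2362: 1 day.
Residual: 269 days.
Total: 13783 days.
13783 is a multiple of 7, so October 5, 2324 falls on the same weekday: Sunday.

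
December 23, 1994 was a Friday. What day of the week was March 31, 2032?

From December 23, 1994 to December 23, 2031: 37 years, of which 9 contain a Feb 29 — 28×365 + 9×366 = 13514 days.
(2000 is a leap year (divisible by 400).)
December 2031: 31 − 23 = 8 days remain.
Then January (31), February 2032 (29): 31 + 29 = 60 days.
March 1–31, 2032: 31 days.
Residual: 99 days.
Total: 13613 days.
13613 mod 7 = 5, so 5 days after Friday is Wednesday.

Wednesday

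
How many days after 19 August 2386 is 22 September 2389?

1130

August 19, 2386 → August 19, 2387: 365 days.
August 19, 2387 → August 19, 2388: 366 days (2388 is a leap year).
August 19, 2388 → August 19, 2389: 365 days.
August 2389: 31 − 19 = 12 days remain.
September 1–22, 2389: 22 days.
Residual: 34 days.
Total: 1130 days.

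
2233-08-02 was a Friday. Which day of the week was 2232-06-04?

Count forward from the earlier date (June 4, 2232) to the later (August 2, 2233):
June 4, 2232 → June 4, 2233: 365 days.
June 2233: 30 − 4 = 26 days remain.
Then July (31): 31 days.
August 1–2, 2233: 2 days.
Residual: 59 days.
Total: 424 days.
424 mod 7 = 4, so 4 days before Friday is Monday.

Monday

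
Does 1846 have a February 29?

No

1846 is not a leap year.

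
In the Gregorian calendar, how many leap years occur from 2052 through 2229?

Years divisible by 4: 2052, 2056, …, 2228 — 45 in all.
Of these, 2100, 2200 are divisible by 100 but not 400, so not leap.
Leap years: 45 − 2 = 43.

43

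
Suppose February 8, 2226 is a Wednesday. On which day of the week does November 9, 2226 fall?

February 2226: 28 − 8 = 20 days remain (2226 is not a leap year, so February has 28 days).
Then March (31), April (30), May (31), June (30), July (31), August (31), September (30), October (31): 31 + 30 + 31 + 30 + 31 + 31 + 30 + 31 = 245 days.
November 1–9, 2226: 9 days.
Total: 20 + 245 + 9 = 274 days.
274 mod 7 = 1, so 1 day after Wednesday is Thursday.

Thursday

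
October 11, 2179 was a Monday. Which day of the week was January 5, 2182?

October 11, 2179 → October 11, 2180: 366 days (2180 is a leap year).
October 11, 2180 → October 11, 2181: 365 days.
October 2181: 31 − 11 = 20 days remain.
Then November (30), December (31): 30 + 31 = 61 days.
January 1–5, 2182: 5 days.
Residual: 86 days.
Total: 817 days.
817 mod 7 = 5, so 5 days after Monday is Saturday.

Saturday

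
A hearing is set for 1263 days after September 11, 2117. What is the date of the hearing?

February 25, 2121

Count 1263 days after September 11, 2117:
September 11, 2117 → September 11, 2118: 365 days.
September 11, 2118 → September 11, 2119: 365 days.
September 11, 2119 → September 11, 2120: 366 days (2120 is a leap year).
September 2120: 30 − 11 = 19 days remain.
Then October (31), November (30), December (31), January (31): 31 + 30 + 31 + 31 = 123 days.
February 1–25, 2121: 25 days (2121 is not a leap year).
Residual: 167 days.
Total: 1263 days.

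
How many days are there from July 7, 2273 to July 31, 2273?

24

Within July 2273: 31 − 7 = 24 days.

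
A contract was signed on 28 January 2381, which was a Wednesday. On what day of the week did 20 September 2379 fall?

Count forward from the earlier date (September 20, 2379) to the later (January 28, 2381):
Day-of-year of September 20, 2379: 263.
Day-of-year of January 28, 2381: 28.
2379 has 365 days, so 365 − 263 = 102 days remain in 2379.
Full years: 2380: 366. Sum = 366.
Total: 102 + 366 + 28 = 496 days.
496 mod 7 = 6, so 6 days before Wednesday is Thursday.

Thursday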